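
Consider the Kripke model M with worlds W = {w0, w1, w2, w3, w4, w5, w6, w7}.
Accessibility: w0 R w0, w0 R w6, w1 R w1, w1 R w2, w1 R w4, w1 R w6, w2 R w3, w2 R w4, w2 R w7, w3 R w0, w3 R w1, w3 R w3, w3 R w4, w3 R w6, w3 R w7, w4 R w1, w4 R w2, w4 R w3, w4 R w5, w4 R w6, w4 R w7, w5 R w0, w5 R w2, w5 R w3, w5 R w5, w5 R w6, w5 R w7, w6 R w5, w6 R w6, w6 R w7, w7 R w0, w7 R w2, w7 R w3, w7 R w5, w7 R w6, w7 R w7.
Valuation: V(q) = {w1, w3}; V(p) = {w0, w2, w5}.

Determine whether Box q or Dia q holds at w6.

No

At w6: Box q is false, Dia q is false, so Box q or Dia q is false.
  At w6: Box q requires q at every successor {w5, w6, w7}.
    q fails at w5, so Box q is false at w6.
  At w6: Dia q requires q at some successor in {w5, w6, w7}.
    At w5: q is false.
    At w6: q is false.
    At w7: q is false.
  So Dia q is false at w6.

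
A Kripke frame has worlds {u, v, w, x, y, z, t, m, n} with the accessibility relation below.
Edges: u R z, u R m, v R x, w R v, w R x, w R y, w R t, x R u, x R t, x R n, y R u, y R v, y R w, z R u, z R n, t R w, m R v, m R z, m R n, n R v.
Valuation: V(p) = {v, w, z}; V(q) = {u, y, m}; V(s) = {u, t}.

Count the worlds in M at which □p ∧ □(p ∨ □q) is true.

Let φ = □p ∧ □(p ∨ □q). Evaluate φ at each world:
  u (successors {z, m}): φ is false.
  v (successors {x}): φ is false.
  w (successors {v, x, y, t}): φ is false.
  x (successors {u, t, n}): φ is false.
  y (successors {u, v, w}): φ is false.
  z (successors {u, n}): φ is false.
  t (successors {w}): φ is true.
  m (successors {v, z, n}): φ is false.
  n (successors {v}): φ is true.
For instance, at n:
  At n: □p is true, □(p ∨ □q) is true, so □p ∧ □(p ∨ □q) is true.
    At n: □p requires p at every successor {v}.
      At v: p is true.
    So □p is true at n.
    At n: □(p ∨ □q) requires p ∨ □q at every successor {v}.
      At v: p ∨ □q is true.
    So □(p ∨ □q) is true at n.
Satisfying worlds: {t, n}

2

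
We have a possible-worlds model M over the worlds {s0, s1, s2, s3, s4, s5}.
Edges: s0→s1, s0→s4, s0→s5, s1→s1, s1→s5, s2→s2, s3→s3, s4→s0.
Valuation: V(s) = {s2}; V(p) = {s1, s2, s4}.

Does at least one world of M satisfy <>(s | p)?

Let φ = <>(s | p). Evaluate φ at each world:
  s0 (successors {s1, s4, s5}): φ is true.
  s1 (successors {s1, s5}): φ is true.
  s2 (successors {s2}): φ is true.
  s3 (successors {s3}): φ is false.
  s4 (successors {s0}): φ is false.
  s5 (successors ∅): φ is false.
Detail at s0 (witness):
  At s0: <>(s | p) requires s | p at some successor in {s1, s4, s5}.
    s | p holds at s1, so <>(s | p) is true at s0.

Yes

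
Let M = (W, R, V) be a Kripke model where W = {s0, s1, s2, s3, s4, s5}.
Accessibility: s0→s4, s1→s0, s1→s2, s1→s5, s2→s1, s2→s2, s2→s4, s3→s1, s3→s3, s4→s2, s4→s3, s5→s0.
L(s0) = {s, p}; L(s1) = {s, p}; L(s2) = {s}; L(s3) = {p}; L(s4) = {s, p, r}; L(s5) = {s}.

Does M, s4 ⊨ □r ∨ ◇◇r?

Recall that □ψ holds at a world iff ψ holds at every accessible world, and ◇ψ holds iff ψ holds at some accessible world.
At s4: □r is false, ◇◇r is true, so □r ∨ ◇◇r is true.
  At s4: □r requires r at every successor {s2, s3}.
    r fails at s2, so □r is false at s4.
  At s4: ◇◇r requires ◇r at some successor in {s2, s3}.
    ◇r holds at s2, so ◇◇r is true at s4.
      At s2: ◇r requires r at some successor in {s1, s2, s4}.
        r holds at s4, so ◇r is true at s2.

Yes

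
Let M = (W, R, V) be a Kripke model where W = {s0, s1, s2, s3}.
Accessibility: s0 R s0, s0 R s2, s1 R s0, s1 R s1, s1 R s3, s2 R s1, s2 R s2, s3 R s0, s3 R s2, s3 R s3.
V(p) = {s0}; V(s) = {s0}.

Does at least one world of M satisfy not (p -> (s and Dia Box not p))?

Let φ = not (p -> (s and Dia Box not p)). Evaluate φ at each world:
  s0 (successors {s0, s2}): φ is false.
  s1 (successors {s0, s1, s3}): φ is false.
  s2 (successors {s1, s2}): φ is false.
  s3 (successors {s0, s2, s3}): φ is false.
For instance, at s0:
  At s0: p -> (s and Dia Box not p) is true, so not (p -> (s and Dia Box not p)) is false.
    At s0: p is true, s and Dia Box not p is true, so p -> (s and Dia Box not p) is true.
      At s0: s is true, Dia Box not p is true, so s and Dia Box not p is true.

No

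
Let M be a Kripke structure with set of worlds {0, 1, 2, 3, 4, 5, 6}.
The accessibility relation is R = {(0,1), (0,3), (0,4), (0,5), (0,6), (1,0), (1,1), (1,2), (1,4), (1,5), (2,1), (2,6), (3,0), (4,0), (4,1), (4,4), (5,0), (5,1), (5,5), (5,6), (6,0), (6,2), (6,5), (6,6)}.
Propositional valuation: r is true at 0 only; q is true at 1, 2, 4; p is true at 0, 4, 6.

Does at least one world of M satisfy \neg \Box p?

Let φ = \neg \Box p. Evaluate φ at each world:
  0 (successors {1, 3, 4, 5, 6}): φ is true.
  1 (successors {0, 1, 2, 4, 5}): φ is true.
  2 (successors {1, 6}): φ is true.
  3 (successors {0}): φ is false.
  4 (successors {0, 1, 4}): φ is true.
  5 (successors {0, 1, 5, 6}): φ is true.
  6 (successors {0, 2, 5, 6}): φ is true.
Detail at 0 (witness):
  At 0: \Box p is false, so \neg \Box p is true.
    At 0: \Box p requires p at every successor {1, 3, 4, 5, 6}.
      p fails at 1, so \Box p is false at 0.

Yes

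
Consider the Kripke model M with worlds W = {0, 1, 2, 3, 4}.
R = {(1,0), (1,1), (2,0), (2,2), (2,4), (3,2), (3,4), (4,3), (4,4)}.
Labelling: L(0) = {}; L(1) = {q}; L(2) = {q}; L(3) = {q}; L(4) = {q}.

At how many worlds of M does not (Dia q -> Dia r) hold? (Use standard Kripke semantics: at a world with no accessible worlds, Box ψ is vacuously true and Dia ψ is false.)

Let φ = not (Dia q -> Dia r). Evaluate φ at each world:
  0 (successors ∅): φ is false.
  1 (successors {0, 1}): φ is true.
  2 (successors {0, 2, 4}): φ is true.
  3 (successors {2, 4}): φ is true.
  4 (successors {3, 4}): φ is true.
For instance, at 4:
  At 4: Dia q -> Dia r is false, so not (Dia q -> Dia r) is true.
    At 4: Dia q is true, Dia r is false, so Dia q -> Dia r is false.
      At 4: Dia q requires q at some successor in {3, 4}.
        q holds at 3, so Dia q is true at 4.
      At 4: Dia r requires r at some successor in {3, 4}.
        At 3: r is false.
        At 4: r is false.
      So Dia r is false at 4.
Satisfying worlds: {1, 2, 3, 4}

4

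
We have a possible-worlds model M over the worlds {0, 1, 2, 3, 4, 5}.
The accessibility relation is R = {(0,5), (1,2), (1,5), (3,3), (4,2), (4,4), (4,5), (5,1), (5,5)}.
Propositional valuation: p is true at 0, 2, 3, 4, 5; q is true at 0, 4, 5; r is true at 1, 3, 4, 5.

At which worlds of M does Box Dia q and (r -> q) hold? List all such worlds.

Recall that Box ψ holds at a world iff ψ holds at every accessible world, and Dia ψ holds iff ψ holds at some accessible world.
Let φ = Box Dia q and (r -> q). Evaluate φ at each world:
  0 (successors {5}): φ is true.
  1 (successors {2, 5}): φ is false.
  2 (successors ∅): φ is true.
  3 (successors {3}): φ is false.
  4 (successors {2, 4, 5}): φ is false.
  5 (successors {1, 5}): φ is true.
For instance, at 4:
  At 4: Box Dia q is false, r -> q is true, so Box Dia q and (r -> q) is false.
    At 4: Box Dia q requires Dia q at every successor {2, 4, 5}.
      Dia q fails at 2, so Box Dia q is false at 4.
Satisfying worlds: {0, 2, 5}

0, 2, 5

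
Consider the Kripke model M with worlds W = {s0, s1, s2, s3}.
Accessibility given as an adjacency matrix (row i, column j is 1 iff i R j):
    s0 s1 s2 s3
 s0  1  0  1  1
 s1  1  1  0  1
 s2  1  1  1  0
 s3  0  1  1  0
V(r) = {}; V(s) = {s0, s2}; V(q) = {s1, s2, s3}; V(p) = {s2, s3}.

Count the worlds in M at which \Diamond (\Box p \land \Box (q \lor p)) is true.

0

Let φ = \Diamond (\Box p \land \Box (q \lor p)). Evaluate φ at each world:
  s0 (successors {s0, s2, s3}): φ is false.
  s1 (successors {s0, s1, s3}): φ is false.
  s2 (successors {s0, s1, s2}): φ is false.
  s3 (successors {s1, s2}): φ is false.
For instance, at s2:
  At s2: \Diamond (\Box p \land \Box (q \lor p)) requires \Box p \land \Box (q \lor p) at some successor in {s0, s1, s2}.
    At s0: \Box p \land \Box (q \lor p) is false.
    At s1: \Box p \land \Box (q \lor p) is false.
    At s2: \Box p \land \Box (q \lor p) is false.
  So \Diamond (\Box p \land \Box (q \lor p)) is false at s2.
Satisfying worlds: none.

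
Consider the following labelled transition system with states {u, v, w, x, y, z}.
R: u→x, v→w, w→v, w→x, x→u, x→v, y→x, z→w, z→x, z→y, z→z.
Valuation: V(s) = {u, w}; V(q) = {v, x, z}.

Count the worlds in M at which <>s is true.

3

Let φ = <>s. Evaluate φ at each world:
  u (successors {x}): φ is false.
  v (successors {w}): φ is true.
  w (successors {v, x}): φ is false.
  x (successors {u, v}): φ is true.
  y (successors {x}): φ is false.
  z (successors {w, x, y, z}): φ is true.
For instance, at y:
  At y: <>s requires s at some successor in {x}.
    At x: s is false.
  So <>s is false at y.
Satisfying worlds: {v, x, z}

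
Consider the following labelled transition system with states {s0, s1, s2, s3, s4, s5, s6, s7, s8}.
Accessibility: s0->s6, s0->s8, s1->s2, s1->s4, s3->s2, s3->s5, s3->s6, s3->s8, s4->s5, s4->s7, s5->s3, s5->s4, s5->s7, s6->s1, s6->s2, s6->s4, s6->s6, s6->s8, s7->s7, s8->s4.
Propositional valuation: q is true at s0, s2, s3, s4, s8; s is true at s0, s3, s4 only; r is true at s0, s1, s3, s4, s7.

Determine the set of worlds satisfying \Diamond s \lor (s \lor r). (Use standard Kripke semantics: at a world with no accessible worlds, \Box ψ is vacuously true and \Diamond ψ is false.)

Let φ = \Diamond s \lor (s \lor r). Evaluate φ at each world:
  s0 (successors {s6, s8}): φ is true.
  s1 (successors {s2, s4}): φ is true.
  s2 (successors ∅): φ is false.
  s3 (successors {s2, s5, s6, s8}): φ is true.
  s4 (successors {s5, s7}): φ is true.
  s5 (successors {s3, s4, s7}): φ is true.
  s6 (successors {s1, s2, s4, s6, s8}): φ is true.
  s7 (successors {s7}): φ is true.
  s8 (successors {s4}): φ is true.
For instance, at s0:
  At s0: \Diamond s is false, s \lor r is true, so \Diamond s \lor (s \lor r) is true.
    At s0: \Diamond s requires s at some successor in {s6, s8}.
      At s6: s is false.
      At s8: s is false.
    So \Diamond s is false at s0.
Satisfying worlds: {s0, s1, s3, s4, s5, s6, s7, s8}

s0, s1, s3, s4, s5, s6, s7, s8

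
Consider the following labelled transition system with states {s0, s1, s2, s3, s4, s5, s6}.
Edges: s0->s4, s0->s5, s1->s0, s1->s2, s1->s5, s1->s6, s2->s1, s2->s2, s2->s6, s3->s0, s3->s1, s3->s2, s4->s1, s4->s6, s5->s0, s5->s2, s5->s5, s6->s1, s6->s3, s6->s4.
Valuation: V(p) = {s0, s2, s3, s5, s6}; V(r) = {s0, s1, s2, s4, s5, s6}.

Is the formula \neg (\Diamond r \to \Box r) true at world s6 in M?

At s6: \Diamond r \to \Box r is false, so \neg (\Diamond r \to \Box r) is true.
  At s6: \Diamond r is true, \Box r is false, so \Diamond r \to \Box r is false.
    At s6: \Diamond r requires r at some successor in {s1, s3, s4}.
      r holds at s1, so \Diamond r is true at s6.
    At s6: \Box r requires r at every successor {s1, s3, s4}.
      r fails at s3, so \Box r is false at s6.

Yes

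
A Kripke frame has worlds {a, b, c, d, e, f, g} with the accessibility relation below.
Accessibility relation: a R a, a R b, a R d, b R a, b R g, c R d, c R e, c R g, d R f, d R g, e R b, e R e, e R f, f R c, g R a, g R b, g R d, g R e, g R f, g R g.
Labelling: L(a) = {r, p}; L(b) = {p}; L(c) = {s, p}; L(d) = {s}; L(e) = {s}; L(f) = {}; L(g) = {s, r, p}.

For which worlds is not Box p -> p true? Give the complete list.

Let φ = not Box p -> p. Evaluate φ at each world:
  a (successors {a, b, d}): φ is true.
  b (successors {a, g}): φ is true.
  c (successors {d, e, g}): φ is true.
  d (successors {f, g}): φ is false.
  e (successors {b, e, f}): φ is false.
  f (successors {c}): φ is true.
  g (successors {a, b, d, e, f, g}): φ is true.
For instance, at c:
  At c: not Box p is true, p is true, so not Box p -> p is true.
    At c: Box p is false, so not Box p is true.
      At c: Box p requires p at every successor {d, e, g}.
        p fails at d, so Box p is false at c.
Satisfying worlds: {a, b, c, f, g}

a, b, c, f, g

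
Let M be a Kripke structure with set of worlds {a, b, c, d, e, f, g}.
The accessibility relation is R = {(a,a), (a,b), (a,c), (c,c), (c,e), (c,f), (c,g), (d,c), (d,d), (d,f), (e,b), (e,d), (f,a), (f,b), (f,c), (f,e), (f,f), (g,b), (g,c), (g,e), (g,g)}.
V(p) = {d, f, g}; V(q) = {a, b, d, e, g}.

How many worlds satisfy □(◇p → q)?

Let φ = □(◇p → q). Evaluate φ at each world:
  a (successors {a, b, c}): φ is false.
  b (successors ∅): φ is true.
  c (successors {c, e, f, g}): φ is false.
  d (successors {c, d, f}): φ is false.
  e (successors {b, d}): φ is true.
  f (successors {a, b, c, e, f}): φ is false.
  g (successors {b, c, e, g}): φ is false.
For instance, at c:
  At c: □(◇p → q) requires ◇p → q at every successor {c, e, f, g}.
    ◇p → q fails at c, so □(◇p → q) is false at c.
      At c: ◇p is true, q is false, so ◇p → q is false.
Satisfying worlds: {b, e}

2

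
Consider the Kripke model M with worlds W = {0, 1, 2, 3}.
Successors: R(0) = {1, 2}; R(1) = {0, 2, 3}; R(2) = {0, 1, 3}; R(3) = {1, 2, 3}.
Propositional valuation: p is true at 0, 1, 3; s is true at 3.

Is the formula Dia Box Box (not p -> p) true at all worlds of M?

No

Let φ = Dia Box Box (not p -> p). Evaluate φ at each world:
  0 (successors {1, 2}): φ is false.
  1 (successors {0, 2, 3}): φ is false.
  2 (successors {0, 1, 3}): φ is false.
  3 (successors {1, 2, 3}): φ is false.
Detail at 0 (counterexample):
  At 0: Dia Box Box (not p -> p) requires Box Box (not p -> p) at some successor in {1, 2}.
    At 1: Box Box (not p -> p) is false.
    At 2: Box Box (not p -> p) is false.
  So Dia Box Box (not p -> p) is false at 0.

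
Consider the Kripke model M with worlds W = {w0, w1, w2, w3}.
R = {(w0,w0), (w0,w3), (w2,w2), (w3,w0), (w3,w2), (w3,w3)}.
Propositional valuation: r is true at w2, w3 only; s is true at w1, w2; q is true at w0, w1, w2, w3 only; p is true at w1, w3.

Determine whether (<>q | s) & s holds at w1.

Yes

At w1: <>q | s is true, s is true, so (<>q | s) & s is true.
  At w1: <>q is false, s is true, so <>q | s is true.
    At w1: no accessible worlds, so <>q is false.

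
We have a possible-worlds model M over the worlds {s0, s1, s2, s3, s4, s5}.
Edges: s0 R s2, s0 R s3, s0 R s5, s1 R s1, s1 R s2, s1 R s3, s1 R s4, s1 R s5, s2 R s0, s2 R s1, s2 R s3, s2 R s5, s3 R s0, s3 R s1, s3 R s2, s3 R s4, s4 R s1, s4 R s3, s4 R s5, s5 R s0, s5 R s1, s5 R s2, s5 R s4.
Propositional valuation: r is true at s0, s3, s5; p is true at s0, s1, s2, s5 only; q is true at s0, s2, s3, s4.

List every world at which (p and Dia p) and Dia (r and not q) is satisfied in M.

s0, s1, s2

Let φ = (p and Dia p) and Dia (r and not q). Evaluate φ at each world:
  s0 (successors {s2, s3, s5}): φ is true.
  s1 (successors {s1, s2, s3, s4, s5}): φ is true.
  s2 (successors {s0, s1, s3, s5}): φ is true.
  s3 (successors {s0, s1, s2, s4}): φ is false.
  s4 (successors {s1, s3, s5}): φ is false.
  s5 (successors {s0, s1, s2, s4}): φ is false.
For instance, at s0:
  At s0: p and Dia p is true, Dia (r and not q) is true, so (p and Dia p) and Dia (r and not q) is true.
    At s0: p is true, Dia p is true, so p and Dia p is true.
      At s0: Dia p requires p at some successor in {s2, s3, s5}.
        p holds at s2, so Dia p is true at s0.
    At s0: Dia (r and not q) requires r and not q at some successor in {s2, s3, s5}.
      r and not q holds at s5, so Dia (r and not q) is true at s0.
Satisfying worlds: {s0, s1, s2}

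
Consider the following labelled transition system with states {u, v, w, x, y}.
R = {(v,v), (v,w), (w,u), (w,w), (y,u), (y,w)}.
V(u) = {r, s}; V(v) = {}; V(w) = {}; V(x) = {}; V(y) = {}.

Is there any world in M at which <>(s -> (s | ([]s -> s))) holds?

Yes

Let φ = <>(s -> (s | ([]s -> s))). Evaluate φ at each world:
  u (successors ∅): φ is false.
  v (successors {v, w}): φ is true.
  w (successors {u, w}): φ is true.
  x (successors ∅): φ is false.
  y (successors {u, w}): φ is true.
Detail at v (witness):
  At v: <>(s -> (s | ([]s -> s))) requires s -> (s | ([]s -> s)) at some successor in {v, w}.
    s -> (s | ([]s -> s)) holds at v, so <>(s -> (s | ([]s -> s))) is true at v.
      At v: s is false, s | ([]s -> s) is true, so s -> (s | ([]s -> s)) is true.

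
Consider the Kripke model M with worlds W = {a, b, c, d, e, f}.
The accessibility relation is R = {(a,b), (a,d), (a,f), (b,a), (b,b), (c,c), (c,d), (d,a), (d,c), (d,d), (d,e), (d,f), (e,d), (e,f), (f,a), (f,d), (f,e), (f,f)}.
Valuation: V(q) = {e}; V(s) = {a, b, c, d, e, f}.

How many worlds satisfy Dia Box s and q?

Recall that Box ψ holds at a world iff ψ holds at every accessible world, and Dia ψ holds iff ψ holds at some accessible world.
Let φ = Dia Box s and q. Evaluate φ at each world:
  a (successors {b, d, f}): φ is false.
  b (successors {a, b}): φ is false.
  c (successors {c, d}): φ is false.
  d (successors {a, c, d, e, f}): φ is false.
  e (successors {d, f}): φ is true.
  f (successors {a, d, e, f}): φ is false.
For instance, at b:
  At b: Dia Box s is true, q is false, so Dia Box s and q is false.
    At b: Dia Box s requires Box s at some successor in {a, b}.
      Box s holds at a, so Dia Box s is true at b.
Satisfying worlds: {e}

1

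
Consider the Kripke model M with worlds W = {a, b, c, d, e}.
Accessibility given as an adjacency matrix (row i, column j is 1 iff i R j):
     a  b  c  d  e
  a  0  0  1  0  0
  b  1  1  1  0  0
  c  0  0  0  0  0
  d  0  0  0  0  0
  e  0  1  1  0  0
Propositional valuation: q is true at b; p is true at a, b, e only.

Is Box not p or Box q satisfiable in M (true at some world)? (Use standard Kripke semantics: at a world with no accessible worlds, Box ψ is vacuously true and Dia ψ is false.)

Recall that Box ψ holds at a world iff ψ holds at every accessible world, and Dia ψ holds iff ψ holds at some accessible world.
Let φ = Box not p or Box q. Evaluate φ at each world:
  a (successors {c}): φ is true.
  b (successors {a, b, c}): φ is false.
  c (successors ∅): φ is true.
  d (successors ∅): φ is true.
  e (successors {b, c}): φ is false.
Detail at a (witness):
  At a: Box not p is true, Box q is false, so Box not p or Box q is true.
    At a: Box not p requires not p at every successor {c}.
      At c: not p is true.
    So Box not p is true at a.
    At a: Box q requires q at every successor {c}.
      q fails at c, so Box q is false at a.

Yes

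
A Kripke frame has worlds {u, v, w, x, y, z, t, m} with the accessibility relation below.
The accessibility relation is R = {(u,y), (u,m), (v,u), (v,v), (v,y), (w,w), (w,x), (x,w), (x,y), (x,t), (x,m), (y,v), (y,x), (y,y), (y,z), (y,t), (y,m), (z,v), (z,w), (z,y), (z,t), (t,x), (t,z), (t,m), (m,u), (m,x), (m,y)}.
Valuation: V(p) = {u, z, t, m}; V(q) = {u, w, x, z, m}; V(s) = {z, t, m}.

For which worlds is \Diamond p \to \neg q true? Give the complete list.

v, w, y, t

Let φ = \Diamond p \to \neg q. Evaluate φ at each world:
  u (successors {y, m}): φ is false.
  v (successors {u, v, y}): φ is true.
  w (successors {w, x}): φ is true.
  x (successors {w, y, t, m}): φ is false.
  y (successors {v, x, y, z, t, m}): φ is true.
  z (successors {v, w, y, t}): φ is false.
  t (successors {x, z, m}): φ is true.
  m (successors {u, x, y}): φ is false.
For instance, at w:
  At w: \Diamond p is false, \neg q is false, so \Diamond p \to \neg q is true.
    At w: \Diamond p requires p at some successor in {w, x}.
      At w: p is false.
      At x: p is false.
    So \Diamond p is false at w.
Satisfying worlds: {v, w, y, t}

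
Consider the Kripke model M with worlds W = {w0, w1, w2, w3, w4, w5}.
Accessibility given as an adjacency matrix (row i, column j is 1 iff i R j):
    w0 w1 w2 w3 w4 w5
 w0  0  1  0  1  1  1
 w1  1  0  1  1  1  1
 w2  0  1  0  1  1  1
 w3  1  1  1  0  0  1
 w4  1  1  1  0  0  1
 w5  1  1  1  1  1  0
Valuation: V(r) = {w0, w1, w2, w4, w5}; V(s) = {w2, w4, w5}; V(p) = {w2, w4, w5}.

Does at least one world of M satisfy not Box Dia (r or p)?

No

Let φ = not Box Dia (r or p). Evaluate φ at each world:
  w0 (successors {w1, w3, w4, w5}): φ is false.
  w1 (successors {w0, w2, w3, w4, w5}): φ is false.
  w2 (successors {w1, w3, w4, w5}): φ is false.
  w3 (successors {w0, w1, w2, w5}): φ is false.
  w4 (successors {w0, w1, w2, w5}): φ is false.
  w5 (successors {w0, w1, w2, w3, w4}): φ is false.
For instance, at w4:
  At w4: Box Dia (r or p) is true, so not Box Dia (r or p) is false.
    At w4: Box Dia (r or p) requires Dia (r or p) at every successor {w0, w1, w2, w5}.
      At w0: Dia (r or p) is true.
      At w1: Dia (r or p) is true.
      At w2: Dia (r or p) is true.
      At w5: Dia (r or p) is true.
    So Box Dia (r or p) is true at w4.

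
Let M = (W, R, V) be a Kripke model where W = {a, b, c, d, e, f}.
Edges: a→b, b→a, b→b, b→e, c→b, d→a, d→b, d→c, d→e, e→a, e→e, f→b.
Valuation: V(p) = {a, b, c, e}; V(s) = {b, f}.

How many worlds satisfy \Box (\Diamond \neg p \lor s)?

Let φ = \Box (\Diamond \neg p \lor s). Evaluate φ at each world:
  a (successors {b}): φ is true.
  b (successors {a, b, e}): φ is false.
  c (successors {b}): φ is true.
  d (successors {a, b, c, e}): φ is false.
  e (successors {a, e}): φ is false.
  f (successors {b}): φ is true.
For instance, at b:
  At b: \Box (\Diamond \neg p \lor s) requires \Diamond \neg p \lor s at every successor {a, b, e}.
    \Diamond \neg p \lor s fails at a, so \Box (\Diamond \neg p \lor s) is false at b.
      At a: \Diamond \neg p is false, s is false, so \Diamond \neg p \lor s is false.
Satisfying worlds: {a, c, f}

3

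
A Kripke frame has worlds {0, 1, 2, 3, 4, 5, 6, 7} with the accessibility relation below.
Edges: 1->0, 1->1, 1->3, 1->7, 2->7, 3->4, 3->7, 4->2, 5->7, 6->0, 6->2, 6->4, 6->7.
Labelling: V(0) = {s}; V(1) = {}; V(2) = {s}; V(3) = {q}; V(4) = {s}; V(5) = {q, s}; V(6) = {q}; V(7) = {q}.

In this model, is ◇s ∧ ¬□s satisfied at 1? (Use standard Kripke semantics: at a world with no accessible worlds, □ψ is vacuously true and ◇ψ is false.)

At 1: ◇s is true, ¬□s is true, so ◇s ∧ ¬□s is true.
  At 1: ◇s requires s at some successor in {0, 1, 3, 7}.
    s holds at 0, so ◇s is true at 1.
  At 1: □s is false, so ¬□s is true.
    At 1: □s requires s at every successor {0, 1, 3, 7}.
      s fails at 1, so □s is false at 1.

Yes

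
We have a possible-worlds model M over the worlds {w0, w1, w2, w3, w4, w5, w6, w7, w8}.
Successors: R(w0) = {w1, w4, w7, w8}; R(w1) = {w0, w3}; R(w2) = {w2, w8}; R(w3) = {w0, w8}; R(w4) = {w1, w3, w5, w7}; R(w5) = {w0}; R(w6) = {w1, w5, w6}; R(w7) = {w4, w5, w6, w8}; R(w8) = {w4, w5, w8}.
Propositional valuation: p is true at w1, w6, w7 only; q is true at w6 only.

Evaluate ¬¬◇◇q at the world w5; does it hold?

No

At w5: ¬◇◇q is true, so ¬¬◇◇q is false.
  At w5: ◇◇q is false, so ¬◇◇q is true.
    At w5: ◇◇q requires ◇q at some successor in {w0}.
      At w0: ◇q is false.
    So ◇◇q is false at w5.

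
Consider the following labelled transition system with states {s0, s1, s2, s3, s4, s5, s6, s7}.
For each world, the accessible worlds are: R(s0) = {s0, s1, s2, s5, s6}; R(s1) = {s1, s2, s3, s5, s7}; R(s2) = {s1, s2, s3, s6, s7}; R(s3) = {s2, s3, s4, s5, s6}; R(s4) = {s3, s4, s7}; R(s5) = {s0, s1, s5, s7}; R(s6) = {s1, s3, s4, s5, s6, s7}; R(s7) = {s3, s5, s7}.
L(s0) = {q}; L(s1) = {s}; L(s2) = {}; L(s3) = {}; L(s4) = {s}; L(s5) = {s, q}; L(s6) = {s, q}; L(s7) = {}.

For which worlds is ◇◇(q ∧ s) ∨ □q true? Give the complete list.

Let φ = ◇◇(q ∧ s) ∨ □q. Evaluate φ at each world:
  s0 (successors {s0, s1, s2, s5, s6}): φ is true.
  s1 (successors {s1, s2, s3, s5, s7}): φ is true.
  s2 (successors {s1, s2, s3, s6, s7}): φ is true.
  s3 (successors {s2, s3, s4, s5, s6}): φ is true.
  s4 (successors {s3, s4, s7}): φ is true.
  s5 (successors {s0, s1, s5, s7}): φ is true.
  s6 (successors {s1, s3, s4, s5, s6, s7}): φ is true.
  s7 (successors {s3, s5, s7}): φ is true.
For instance, at s6:
  At s6: ◇◇(q ∧ s) is true, □q is false, so ◇◇(q ∧ s) ∨ □q is true.
    At s6: ◇◇(q ∧ s) requires ◇(q ∧ s) at some successor in {s1, s3, s4, s5, s6, s7}.
      ◇(q ∧ s) holds at s1, so ◇◇(q ∧ s) is true at s6.
    At s6: □q requires q at every successor {s1, s3, s4, s5, s6, s7}.
      q fails at s1, so □q is false at s6.
Satisfying worlds: {s0, s1, s2, s3, s4, s5, s6, s7}

s0, s1, s2, s3, s4, s5, s6, s7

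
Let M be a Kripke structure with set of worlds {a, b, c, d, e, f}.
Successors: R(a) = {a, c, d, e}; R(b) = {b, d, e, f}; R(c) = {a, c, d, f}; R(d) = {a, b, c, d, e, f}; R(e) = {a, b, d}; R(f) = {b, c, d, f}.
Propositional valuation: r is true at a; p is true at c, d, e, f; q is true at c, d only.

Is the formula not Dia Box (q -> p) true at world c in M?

No

At c: Dia Box (q -> p) is true, so not Dia Box (q -> p) is false.
  At c: Dia Box (q -> p) requires Box (q -> p) at some successor in {a, c, d, f}.
    Box (q -> p) holds at a, so Dia Box (q -> p) is true at c.
      At a: Box (q -> p) requires q -> p at every successor {a, c, d, e}.
        At a: q -> p is true.
        At c: q -> p is true.
        At d: q -> p is true.
        At e: q -> p is true.
      So Box (q -> p) is true at a.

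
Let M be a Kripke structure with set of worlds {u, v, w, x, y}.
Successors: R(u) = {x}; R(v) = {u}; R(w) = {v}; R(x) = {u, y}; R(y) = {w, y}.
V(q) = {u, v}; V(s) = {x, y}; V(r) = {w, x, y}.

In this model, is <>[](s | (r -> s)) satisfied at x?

Recall that []ψ holds at a world iff ψ holds at every accessible world, and <>ψ holds iff ψ holds at some accessible world.
At x: <>[](s | (r -> s)) requires [](s | (r -> s)) at some successor in {u, y}.
  [](s | (r -> s)) holds at u, so <>[](s | (r -> s)) is true at x.
    At u: [](s | (r -> s)) requires s | (r -> s) at every successor {x}.
      At x: s | (r -> s) is true.
    So [](s | (r -> s)) is true at u.

Yes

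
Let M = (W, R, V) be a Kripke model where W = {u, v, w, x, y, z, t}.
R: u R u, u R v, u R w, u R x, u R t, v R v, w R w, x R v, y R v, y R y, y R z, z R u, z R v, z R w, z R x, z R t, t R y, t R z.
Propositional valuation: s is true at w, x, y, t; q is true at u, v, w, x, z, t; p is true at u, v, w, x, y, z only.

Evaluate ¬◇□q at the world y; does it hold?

No

At y: ◇□q is true, so ¬◇□q is false.
  At y: ◇□q requires □q at some successor in {v, y, z}.
    □q holds at v, so ◇□q is true at y.
      At v: □q requires q at every successor {v}.
        At v: q is true.
      So □q is true at v.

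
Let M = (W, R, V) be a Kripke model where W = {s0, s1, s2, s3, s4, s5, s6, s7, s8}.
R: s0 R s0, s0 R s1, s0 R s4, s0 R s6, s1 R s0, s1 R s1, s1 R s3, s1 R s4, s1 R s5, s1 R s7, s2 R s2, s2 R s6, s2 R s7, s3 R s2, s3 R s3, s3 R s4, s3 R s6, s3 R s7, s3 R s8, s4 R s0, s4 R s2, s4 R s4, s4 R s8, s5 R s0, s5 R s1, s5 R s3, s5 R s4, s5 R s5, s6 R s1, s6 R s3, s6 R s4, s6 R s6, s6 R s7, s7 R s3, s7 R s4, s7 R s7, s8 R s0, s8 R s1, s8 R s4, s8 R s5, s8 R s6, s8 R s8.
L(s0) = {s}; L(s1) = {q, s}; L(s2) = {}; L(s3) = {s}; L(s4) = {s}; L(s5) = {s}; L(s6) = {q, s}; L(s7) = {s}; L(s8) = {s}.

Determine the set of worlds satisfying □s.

Let φ = □s. Evaluate φ at each world:
  s0 (successors {s0, s1, s4, s6}): φ is true.
  s1 (successors {s0, s1, s3, s4, s5, s7}): φ is true.
  s2 (successors {s2, s6, s7}): φ is false.
  s3 (successors {s2, s3, s4, s6, s7, s8}): φ is false.
  s4 (successors {s0, s2, s4, s8}): φ is false.
  s5 (successors {s0, s1, s3, s4, s5}): φ is true.
  s6 (successors {s1, s3, s4, s6, s7}): φ is true.
  s7 (successors {s3, s4, s7}): φ is true.
  s8 (successors {s0, s1, s4, s5, s6, s8}): φ is true.
For instance, at s3:
  At s3: □s requires s at every successor {s2, s3, s4, s6, s7, s8}.
    s fails at s2, so □s is false at s3.
Satisfying worlds: {s0, s1, s5, s6, s7, s8}

s0, s1, s5, s6, s7, s8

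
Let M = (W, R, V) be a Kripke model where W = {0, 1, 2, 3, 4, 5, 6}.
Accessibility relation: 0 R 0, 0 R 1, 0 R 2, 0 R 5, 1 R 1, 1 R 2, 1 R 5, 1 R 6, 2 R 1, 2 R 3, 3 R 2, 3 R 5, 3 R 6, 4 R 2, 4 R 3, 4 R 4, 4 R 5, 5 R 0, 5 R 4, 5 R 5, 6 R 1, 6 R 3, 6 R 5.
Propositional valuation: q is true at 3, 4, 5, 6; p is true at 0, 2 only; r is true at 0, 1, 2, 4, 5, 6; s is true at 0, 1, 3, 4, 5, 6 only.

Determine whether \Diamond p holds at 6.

At 6: \Diamond p requires p at some successor in {1, 3, 5}.
  At 1: p is false.
  At 3: p is false.
  At 5: p is false.
So \Diamond p is false at 6.

No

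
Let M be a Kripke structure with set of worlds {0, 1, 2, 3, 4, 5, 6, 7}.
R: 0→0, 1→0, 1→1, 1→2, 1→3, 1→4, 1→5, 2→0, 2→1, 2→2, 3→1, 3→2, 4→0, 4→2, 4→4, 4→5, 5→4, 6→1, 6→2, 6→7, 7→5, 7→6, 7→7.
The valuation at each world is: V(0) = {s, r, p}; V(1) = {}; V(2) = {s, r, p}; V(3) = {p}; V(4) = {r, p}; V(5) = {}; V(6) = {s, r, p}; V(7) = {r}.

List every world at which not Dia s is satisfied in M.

5

Let φ = not Dia s. Evaluate φ at each world:
  0 (successors {0}): φ is false.
  1 (successors {0, 1, 2, 3, 4, 5}): φ is false.
  2 (successors {0, 1, 2}): φ is false.
  3 (successors {1, 2}): φ is false.
  4 (successors {0, 2, 4, 5}): φ is false.
  5 (successors {4}): φ is true.
  6 (successors {1, 2, 7}): φ is false.
  7 (successors {5, 6, 7}): φ is false.
For instance, at 1:
  At 1: Dia s is true, so not Dia s is false.
    At 1: Dia s requires s at some successor in {0, 1, 2, 3, 4, 5}.
      s holds at 0, so Dia s is true at 1.
Satisfying worlds: {5}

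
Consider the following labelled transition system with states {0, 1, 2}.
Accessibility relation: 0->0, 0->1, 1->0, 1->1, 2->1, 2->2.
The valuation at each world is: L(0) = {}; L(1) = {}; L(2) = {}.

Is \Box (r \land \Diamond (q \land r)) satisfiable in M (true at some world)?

Let φ = \Box (r \land \Diamond (q \land r)). Evaluate φ at each world:
  0 (successors {0, 1}): φ is false.
  1 (successors {0, 1}): φ is false.
  2 (successors {1, 2}): φ is false.
For instance, at 0:
  At 0: \Box (r \land \Diamond (q \land r)) requires r \land \Diamond (q \land r) at every successor {0, 1}.
    r \land \Diamond (q \land r) fails at 0, so \Box (r \land \Diamond (q \land r)) is false at 0.
      At 0: r is false, \Diamond (q \land r) is false, so r \land \Diamond (q \land r) is false.

No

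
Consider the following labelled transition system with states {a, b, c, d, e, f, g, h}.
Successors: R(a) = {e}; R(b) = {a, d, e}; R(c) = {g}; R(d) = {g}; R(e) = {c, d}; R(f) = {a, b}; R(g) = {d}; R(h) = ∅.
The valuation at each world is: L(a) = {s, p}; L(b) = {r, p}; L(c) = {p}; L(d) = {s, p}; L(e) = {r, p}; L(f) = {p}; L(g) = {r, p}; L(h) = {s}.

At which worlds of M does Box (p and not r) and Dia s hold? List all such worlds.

e, g

Let φ = Box (p and not r) and Dia s. Evaluate φ at each world:
  a (successors {e}): φ is false.
  b (successors {a, d, e}): φ is false.
  c (successors {g}): φ is false.
  d (successors {g}): φ is false.
  e (successors {c, d}): φ is true.
  f (successors {a, b}): φ is false.
  g (successors {d}): φ is true.
  h (successors ∅): φ is false.
For instance, at g:
  At g: Box (p and not r) is true, Dia s is true, so Box (p and not r) and Dia s is true.
    At g: Box (p and not r) requires p and not r at every successor {d}.
      At d: p and not r is true.
    So Box (p and not r) is true at g.
    At g: Dia s requires s at some successor in {d}.
      s holds at d, so Dia s is true at g.
Satisfying worlds: {e, g}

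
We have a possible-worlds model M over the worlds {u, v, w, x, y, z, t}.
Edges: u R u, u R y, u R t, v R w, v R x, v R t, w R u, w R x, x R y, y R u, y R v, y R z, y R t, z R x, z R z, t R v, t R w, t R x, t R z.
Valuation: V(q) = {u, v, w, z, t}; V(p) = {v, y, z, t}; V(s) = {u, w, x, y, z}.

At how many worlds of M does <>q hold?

6

Recall that <>ψ holds at a world iff ψ holds at some accessible world.
Let φ = <>q. Evaluate φ at each world:
  u (successors {u, y, t}): φ is true.
  v (successors {w, x, t}): φ is true.
  w (successors {u, x}): φ is true.
  x (successors {y}): φ is false.
  y (successors {u, v, z, t}): φ is true.
  z (successors {x, z}): φ is true.
  t (successors {v, w, x, z}): φ is true.
For instance, at z:
  At z: <>q requires q at some successor in {x, z}.
    q holds at z, so <>q is true at z.
Satisfying worlds: {u, v, w, y, z, t}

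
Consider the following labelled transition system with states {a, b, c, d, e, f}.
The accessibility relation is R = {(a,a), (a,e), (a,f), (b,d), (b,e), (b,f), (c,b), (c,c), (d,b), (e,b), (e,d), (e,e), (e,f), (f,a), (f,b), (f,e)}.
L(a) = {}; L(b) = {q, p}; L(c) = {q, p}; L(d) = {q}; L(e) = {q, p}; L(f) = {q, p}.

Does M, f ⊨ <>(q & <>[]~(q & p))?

At f: <>(q & <>[]~(q & p)) requires q & <>[]~(q & p) at some successor in {a, b, e}.
  At a: q & <>[]~(q & p) is false.
  At b: q & <>[]~(q & p) is false.
  At e: q & <>[]~(q & p) is false.
So <>(q & <>[]~(q & p)) is false at f.

No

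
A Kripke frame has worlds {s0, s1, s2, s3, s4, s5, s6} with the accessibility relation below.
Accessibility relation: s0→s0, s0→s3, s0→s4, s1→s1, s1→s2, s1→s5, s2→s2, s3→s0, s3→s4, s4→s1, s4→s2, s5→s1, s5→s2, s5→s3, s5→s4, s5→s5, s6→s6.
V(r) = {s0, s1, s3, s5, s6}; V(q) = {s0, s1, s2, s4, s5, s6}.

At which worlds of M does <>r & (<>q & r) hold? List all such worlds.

Let φ = <>r & (<>q & r). Evaluate φ at each world:
  s0 (successors {s0, s3, s4}): φ is true.
  s1 (successors {s1, s2, s5}): φ is true.
  s2 (successors {s2}): φ is false.
  s3 (successors {s0, s4}): φ is true.
  s4 (successors {s1, s2}): φ is false.
  s5 (successors {s1, s2, s3, s4, s5}): φ is true.
  s6 (successors {s6}): φ is true.
For instance, at s4:
  At s4: <>r is true, <>q & r is false, so <>r & (<>q & r) is false.
    At s4: <>r requires r at some successor in {s1, s2}.
      r holds at s1, so <>r is true at s4.
    At s4: <>q is true, r is false, so <>q & r is false.
      At s4: <>q requires q at some successor in {s1, s2}.
        q holds at s1, so <>q is true at s4.
Satisfying worlds: {s0, s1, s3, s5, s6}

s0, s1, s3, s5, s6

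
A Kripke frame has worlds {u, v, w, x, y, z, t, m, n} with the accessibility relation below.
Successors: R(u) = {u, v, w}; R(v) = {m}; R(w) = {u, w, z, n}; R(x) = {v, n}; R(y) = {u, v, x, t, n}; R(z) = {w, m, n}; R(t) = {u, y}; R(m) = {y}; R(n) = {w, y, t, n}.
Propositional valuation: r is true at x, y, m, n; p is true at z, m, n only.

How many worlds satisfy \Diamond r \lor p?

8

Recall that \Diamond ψ holds at a world iff ψ holds at some accessible world.
Let φ = \Diamond r \lor p. Evaluate φ at each world:
  u (successors {u, v, w}): φ is false.
  v (successors {m}): φ is true.
  w (successors {u, w, z, n}): φ is true.
  x (successors {v, n}): φ is true.
  y (successors {u, v, x, t, n}): φ is true.
  z (successors {w, m, n}): φ is true.
  t (successors {u, y}): φ is true.
  m (successors {y}): φ is true.
  n (successors {w, y, t, n}): φ is true.
For instance, at n:
  At n: \Diamond r is true, p is true, so \Diamond r \lor p is true.
    At n: \Diamond r requires r at some successor in {w, y, t, n}.
      r holds at y, so \Diamond r is true at n.
Satisfying worlds: {v, w, x, y, z, t, m, n}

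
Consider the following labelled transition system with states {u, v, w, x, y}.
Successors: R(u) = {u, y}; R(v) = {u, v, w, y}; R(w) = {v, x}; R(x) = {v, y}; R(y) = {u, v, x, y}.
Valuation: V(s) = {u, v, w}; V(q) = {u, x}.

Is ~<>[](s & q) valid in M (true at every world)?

Yes

Recall that []ψ holds at a world iff ψ holds at every accessible world, and <>ψ holds iff ψ holds at some accessible world.
Let φ = ~<>[](s & q). Evaluate φ at each world:
  u (successors {u, y}): φ is true.
  v (successors {u, v, w, y}): φ is true.
  w (successors {v, x}): φ is true.
  x (successors {v, y}): φ is true.
  y (successors {u, v, x, y}): φ is true.
For instance, at x:
  At x: <>[](s & q) is false, so ~<>[](s & q) is true.
    At x: <>[](s & q) requires [](s & q) at some successor in {v, y}.
      At v: [](s & q) is false.
      At y: [](s & q) is false.
    So <>[](s & q) is false at x.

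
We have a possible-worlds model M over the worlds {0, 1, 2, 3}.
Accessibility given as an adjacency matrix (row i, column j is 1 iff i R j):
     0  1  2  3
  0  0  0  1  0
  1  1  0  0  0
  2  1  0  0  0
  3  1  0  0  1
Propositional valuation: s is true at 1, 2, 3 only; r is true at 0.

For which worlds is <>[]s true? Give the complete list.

Let φ = <>[]s. Evaluate φ at each world:
  0 (successors {2}): φ is false.
  1 (successors {0}): φ is true.
  2 (successors {0}): φ is true.
  3 (successors {0, 3}): φ is true.
For instance, at 2:
  At 2: <>[]s requires []s at some successor in {0}.
    []s holds at 0, so <>[]s is true at 2.
      At 0: []s requires s at every successor {2}.
        At 2: s is true.
      So []s is true at 0.
Satisfying worlds: {1, 2, 3}

1, 2, 3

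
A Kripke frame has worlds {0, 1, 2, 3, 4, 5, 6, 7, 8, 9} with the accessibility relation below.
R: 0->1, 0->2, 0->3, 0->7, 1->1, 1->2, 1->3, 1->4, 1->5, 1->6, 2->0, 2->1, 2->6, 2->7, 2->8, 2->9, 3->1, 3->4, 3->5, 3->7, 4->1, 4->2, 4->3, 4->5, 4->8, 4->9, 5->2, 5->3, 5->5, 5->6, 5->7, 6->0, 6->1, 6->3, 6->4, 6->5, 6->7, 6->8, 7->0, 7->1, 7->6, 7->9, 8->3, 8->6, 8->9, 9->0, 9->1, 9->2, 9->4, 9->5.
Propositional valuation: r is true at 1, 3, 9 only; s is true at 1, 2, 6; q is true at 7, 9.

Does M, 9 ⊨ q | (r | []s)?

Yes

Recall that []ψ holds at a world iff ψ holds at every accessible world, and <>ψ holds iff ψ holds at some accessible world.
At 9: q is true, r | []s is true, so q | (r | []s) is true.
  At 9: r is true, []s is false, so r | []s is true.
    At 9: []s requires s at every successor {0, 1, 2, 4, 5}.
      s fails at 0, so []s is false at 9.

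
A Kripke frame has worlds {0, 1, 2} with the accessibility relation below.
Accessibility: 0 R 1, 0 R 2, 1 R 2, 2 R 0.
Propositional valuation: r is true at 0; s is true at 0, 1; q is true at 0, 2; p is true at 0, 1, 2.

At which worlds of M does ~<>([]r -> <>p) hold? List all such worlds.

Let φ = ~<>([]r -> <>p). Evaluate φ at each world:
  0 (successors {1, 2}): φ is false.
  1 (successors {2}): φ is false.
  2 (successors {0}): φ is false.
For instance, at 2:
  At 2: <>([]r -> <>p) is true, so ~<>([]r -> <>p) is false.
    At 2: <>([]r -> <>p) requires []r -> <>p at some successor in {0}.
      []r -> <>p holds at 0, so <>([]r -> <>p) is true at 2.
Satisfying worlds: none.

none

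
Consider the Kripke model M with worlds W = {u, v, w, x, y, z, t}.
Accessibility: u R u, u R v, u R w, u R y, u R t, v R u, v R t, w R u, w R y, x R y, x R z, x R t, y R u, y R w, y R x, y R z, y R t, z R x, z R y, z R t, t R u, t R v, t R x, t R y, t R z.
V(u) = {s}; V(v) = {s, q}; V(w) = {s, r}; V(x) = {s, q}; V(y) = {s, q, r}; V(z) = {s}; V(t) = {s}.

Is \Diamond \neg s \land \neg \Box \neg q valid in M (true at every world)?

Let φ = \Diamond \neg s \land \neg \Box \neg q. Evaluate φ at each world:
  u (successors {u, v, w, y, t}): φ is false.
  v (successors {u, t}): φ is false.
  w (successors {u, y}): φ is false.
  x (successors {y, z, t}): φ is false.
  y (successors {u, w, x, z, t}): φ is false.
  z (successors {x, y, t}): φ is false.
  t (successors {u, v, x, y, z}): φ is false.
Detail at u (counterexample):
  At u: \Diamond \neg s is false, \neg \Box \neg q is true, so \Diamond \neg s \land \neg \Box \neg q is false.
    At u: \Diamond \neg s requires \neg s at some successor in {u, v, w, y, t}.
      At u: \neg s is false.
      At v: \neg s is false.
      At w: \neg s is false.
      At y: \neg s is false.
      At t: \neg s is false.
    So \Diamond \neg s is false at u.
    At u: \Box \neg q is false, so \neg \Box \neg q is true.
      At u: \Box \neg q requires \neg q at every successor {u, v, w, y, t}.
        \neg q fails at v, so \Box \neg q is false at u.

No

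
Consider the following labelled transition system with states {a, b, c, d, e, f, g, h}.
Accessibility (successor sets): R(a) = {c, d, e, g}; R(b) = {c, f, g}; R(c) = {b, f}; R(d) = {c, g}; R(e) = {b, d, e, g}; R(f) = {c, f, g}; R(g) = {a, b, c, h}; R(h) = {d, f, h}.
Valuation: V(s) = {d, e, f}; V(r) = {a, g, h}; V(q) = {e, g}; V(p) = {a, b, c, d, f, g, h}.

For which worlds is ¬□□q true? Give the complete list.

Recall that □ψ holds at a world iff ψ holds at every accessible world, and ◇ψ holds iff ψ holds at some accessible world.
Let φ = ¬□□q. Evaluate φ at each world:
  a (successors {c, d, e, g}): φ is true.
  b (successors {c, f, g}): φ is true.
  c (successors {b, f}): φ is true.
  d (successors {c, g}): φ is true.
  e (successors {b, d, e, g}): φ is true.
  f (successors {c, f, g}): φ is true.
  g (successors {a, b, c, h}): φ is true.
  h (successors {d, f, h}): φ is true.
For instance, at a:
  At a: □□q is false, so ¬□□q is true.
    At a: □□q requires □q at every successor {c, d, e, g}.
      □q fails at c, so □□q is false at a.
Satisfying worlds: {a, b, c, d, e, f, g, h}

a, b, c, d, e, f, g, h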